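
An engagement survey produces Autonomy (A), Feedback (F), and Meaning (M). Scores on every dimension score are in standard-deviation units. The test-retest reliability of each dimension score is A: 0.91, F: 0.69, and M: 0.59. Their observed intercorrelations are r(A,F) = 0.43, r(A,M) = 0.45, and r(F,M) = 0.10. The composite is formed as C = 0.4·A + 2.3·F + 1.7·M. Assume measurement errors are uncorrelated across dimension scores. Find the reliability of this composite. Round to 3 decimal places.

0.730

Var(C) = 0.4² + 2.3² + 1.7² + 2·[0.92·0.43 + 0.68·0.45 + 3.91·0.10] = 8.34 + 2.1852 = 10.5252.
Because errors are independent across components, Cov(Tᵢ,Tⱼ) = Cov(Xᵢ,Xⱼ); the off-diagonal part of the true-score variance is the same as above.
True-score variance = [0.4²·0.91 + 2.3²·0.69 + 1.7²·0.59] + 2.1852 = 5.5008 + 2.1852 = 7.686.
Reliability = 7.686 / 10.5252 = 0.730.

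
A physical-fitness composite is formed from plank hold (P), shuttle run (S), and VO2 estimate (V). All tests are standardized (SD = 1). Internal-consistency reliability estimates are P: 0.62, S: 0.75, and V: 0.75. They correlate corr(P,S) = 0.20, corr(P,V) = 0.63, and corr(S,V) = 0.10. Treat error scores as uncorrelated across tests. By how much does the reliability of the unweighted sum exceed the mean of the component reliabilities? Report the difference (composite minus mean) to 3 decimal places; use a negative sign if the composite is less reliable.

Var(sum) = 3 + 1.86 = 4.86; true-score variance = 2.12 + 1.86 = 3.98; composite reliability = 0.8189.
Mean component reliability = 0.7067.
Difference = 0.8189 − 0.7067 = 0.112.

0.112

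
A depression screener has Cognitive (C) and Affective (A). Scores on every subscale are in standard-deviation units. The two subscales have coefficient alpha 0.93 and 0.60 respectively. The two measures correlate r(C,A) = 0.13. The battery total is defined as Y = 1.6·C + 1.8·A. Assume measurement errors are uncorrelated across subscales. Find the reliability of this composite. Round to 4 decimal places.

0.7747

Var(Y) = 1.6² + 1.8² + 2·[2.88·0.13] = 5.8 + 0.7488 = 6.5488.
Under uncorrelated errors the observed covariances equal the true-score covariances, so only the own-variance terms attenuate.
True-score variance = [1.6²·0.93 + 1.8²·0.60] + 0.7488 = 4.3248 + 0.7488 = 5.0736.
Reliability = 5.0736 / 6.5488 = 0.7747.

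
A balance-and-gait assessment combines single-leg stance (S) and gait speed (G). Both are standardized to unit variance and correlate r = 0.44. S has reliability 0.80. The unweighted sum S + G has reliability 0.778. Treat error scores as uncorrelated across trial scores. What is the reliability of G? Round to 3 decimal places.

0.561

Var(S+G) = 2 + 2·0.44 = 2.880.
True-score variance = ρ_S + ρ_G + 2·0.44, so 0.778 = (0.80 + ρ_G + 0.88) / 2.880.
ρ_G = 0.778·2.880 − 0.80 − 0.88 = 0.561.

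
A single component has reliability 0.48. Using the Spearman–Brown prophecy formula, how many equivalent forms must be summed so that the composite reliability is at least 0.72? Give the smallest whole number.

k ≥ ρ*(1−ρ₁)/(ρ₁(1−ρ*)) = 0.72·0.52 / (0.48·0.28) = 2.786.
Smallest integer k = 3.

3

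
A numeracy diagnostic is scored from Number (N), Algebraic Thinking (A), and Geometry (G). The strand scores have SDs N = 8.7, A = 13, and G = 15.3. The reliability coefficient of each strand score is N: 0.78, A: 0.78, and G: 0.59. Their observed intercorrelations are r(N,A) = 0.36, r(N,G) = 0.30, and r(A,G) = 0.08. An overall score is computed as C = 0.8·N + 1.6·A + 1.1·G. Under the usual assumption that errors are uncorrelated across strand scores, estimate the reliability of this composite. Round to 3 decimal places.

0.777

Var(C) = 0.8²·8.7² + 1.6²·13² + 1.1²·15.3² + 2·[1.28·8.7·13·0.36 + 0.88·8.7·15.3·0.30 + 1.76·13·15.3·0.08] = 764.331 + 230.525 = 994.856.
Because errors are independent across components, Cov(Tᵢ,Tⱼ) = Cov(Xᵢ,Xⱼ); the off-diagonal part of the true-score variance is the same as above.
True-score variance = [0.8²·8.7²·0.78 + 1.6²·13²·0.78 + 1.1²·15.3²·0.59] + 230.525 = 542.36 + 230.525 = 772.886.
Reliability = 772.886 / 994.856 = 0.777.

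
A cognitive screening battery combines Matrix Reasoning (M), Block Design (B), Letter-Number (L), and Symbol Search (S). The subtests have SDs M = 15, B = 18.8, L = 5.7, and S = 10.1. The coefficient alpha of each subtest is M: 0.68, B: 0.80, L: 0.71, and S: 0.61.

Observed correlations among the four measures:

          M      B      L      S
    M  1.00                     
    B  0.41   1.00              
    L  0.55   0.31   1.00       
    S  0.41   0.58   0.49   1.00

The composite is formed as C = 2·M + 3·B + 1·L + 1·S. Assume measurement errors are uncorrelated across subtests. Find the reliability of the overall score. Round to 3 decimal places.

Var(C) = 2²·15² + 3²·18.8² + 5.7² + 10.1² + 2·[6·15·18.8·0.41 + 2·15·5.7·0.55 + 2·15·10.1·0.41 + 3·18.8·5.7·0.31 + 3·18.8·10.1·0.58 + 5.7·10.1·0.49] = 4215.46 + 2740.52 = 6955.98.
With uncorrelated errors the cross-covariances are all true-score covariance, so they carry over unchanged; only the diagonal terms shrink to ρᵢσᵢ².
True-score variance = [2²·15²·0.68 + 3²·18.8²·0.80 + 5.7²·0.71 + 10.1²·0.61] + 2740.52 = 3242.06 + 2740.52 = 5982.58.
Reliability = 5982.58 / 6955.98 = 0.860.

0.860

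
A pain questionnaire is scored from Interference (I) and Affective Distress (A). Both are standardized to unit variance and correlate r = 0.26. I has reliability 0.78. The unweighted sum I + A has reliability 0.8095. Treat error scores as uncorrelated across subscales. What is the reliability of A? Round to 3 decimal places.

0.740

Var(I+A) = 2 + 2·0.26 = 2.520.
True-score variance = ρ_I + ρ_A + 2·0.26, so 0.8095 = (0.78 + ρ_A + 0.52) / 2.520.
ρ_A = 0.8095·2.520 − 0.78 − 0.52 = 0.740.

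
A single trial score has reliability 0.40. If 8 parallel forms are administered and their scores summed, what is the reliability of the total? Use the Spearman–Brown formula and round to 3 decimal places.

0.842

ρ_k = kρ / (1 + (k−1)ρ) = 8·0.40 / (1 + 7·0.40) = 3.200 / 3.800 = 0.842.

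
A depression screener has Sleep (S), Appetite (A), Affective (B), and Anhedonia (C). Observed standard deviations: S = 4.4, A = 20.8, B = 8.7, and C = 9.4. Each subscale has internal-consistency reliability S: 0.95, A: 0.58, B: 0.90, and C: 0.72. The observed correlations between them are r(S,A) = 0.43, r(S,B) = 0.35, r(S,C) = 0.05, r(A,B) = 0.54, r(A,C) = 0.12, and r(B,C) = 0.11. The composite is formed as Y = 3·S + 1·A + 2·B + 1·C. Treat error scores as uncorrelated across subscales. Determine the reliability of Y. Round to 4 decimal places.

0.8695

Var(Y) = 3²·4.4² + 20.8² + 2²·8.7² + 9.4² + 2·[3·4.4·20.8·0.43 + 6·4.4·8.7·0.35 + 3·4.4·9.4·0.05 + 2·20.8·8.7·0.54 + 20.8·9.4·0.12 + 2·8.7·9.4·0.11] = 998 + 883.087 = 1881.09.
With uncorrelated errors the cross-covariances are all true-score covariance, so they carry over unchanged; only the diagonal terms shrink to ρᵢσᵢ².
True-score variance = [3²·4.4²·0.95 + 20.8²·0.58 + 2²·8.7²·0.90 + 9.4²·0.72] + 883.087 = 752.562 + 883.087 = 1635.65.
Reliability = 1635.65 / 1881.09 = 0.8695.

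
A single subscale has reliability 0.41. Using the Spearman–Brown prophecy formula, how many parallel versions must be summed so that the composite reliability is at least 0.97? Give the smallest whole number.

k ≥ ρ*(1−ρ₁)/(ρ₁(1−ρ*)) = 0.97·0.59 / (0.41·0.03) = 46.528.
Smallest integer k = 47.

47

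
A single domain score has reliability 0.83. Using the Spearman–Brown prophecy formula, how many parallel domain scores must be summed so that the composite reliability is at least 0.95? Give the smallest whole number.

k ≥ ρ*(1−ρ₁)/(ρ₁(1−ρ*)) = 0.95·0.17 / (0.83·0.05) = 3.892.
Smallest integer k = 4.

4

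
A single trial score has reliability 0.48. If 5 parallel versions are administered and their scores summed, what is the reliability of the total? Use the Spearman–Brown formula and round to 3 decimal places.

ρ_k = kρ / (1 + (k−1)ρ) = 5·0.48 / (1 + 4·0.48) = 2.400 / 2.920 = 0.822.

0.822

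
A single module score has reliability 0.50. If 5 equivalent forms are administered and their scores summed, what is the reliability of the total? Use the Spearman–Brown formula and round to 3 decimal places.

ρ_k = kρ / (1 + (k−1)ρ) = 5·0.50 / (1 + 4·0.50) = 2.500 / 3.000 = 0.833.

0.833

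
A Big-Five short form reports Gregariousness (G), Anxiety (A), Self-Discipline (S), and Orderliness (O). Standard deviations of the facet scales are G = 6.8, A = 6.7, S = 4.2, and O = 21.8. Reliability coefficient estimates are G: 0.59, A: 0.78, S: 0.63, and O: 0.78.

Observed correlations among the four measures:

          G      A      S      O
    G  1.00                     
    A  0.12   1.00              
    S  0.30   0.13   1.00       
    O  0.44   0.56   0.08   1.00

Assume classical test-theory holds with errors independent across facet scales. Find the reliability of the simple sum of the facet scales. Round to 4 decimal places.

Var(G+A+S+O) = 6.8² + 6.7² + 4.2² + 21.8² + 2·[6.8·6.7·0.12 + 6.8·4.2·0.30 + 6.8·21.8·0.44 + 6.7·4.2·0.13 + 6.7·21.8·0.56 + 4.2·21.8·0.08] = 584.01 + 344.075 = 928.085.
Under uncorrelated errors the observed covariances equal the true-score covariances, so only the own-variance terms attenuate.
True-score variance = [6.8²·0.59 + 6.7²·0.78 + 4.2²·0.63 + 21.8²·0.78] + 344.075 = 444.096 + 344.075 = 788.171.
Reliability = 788.171 / 928.085 = 0.8492.

0.8492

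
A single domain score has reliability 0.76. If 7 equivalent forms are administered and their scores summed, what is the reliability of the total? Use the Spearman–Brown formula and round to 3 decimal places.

0.957

ρ_k = kρ / (1 + (k−1)ρ) = 7·0.76 / (1 + 6·0.76) = 5.320 / 5.560 = 0.957.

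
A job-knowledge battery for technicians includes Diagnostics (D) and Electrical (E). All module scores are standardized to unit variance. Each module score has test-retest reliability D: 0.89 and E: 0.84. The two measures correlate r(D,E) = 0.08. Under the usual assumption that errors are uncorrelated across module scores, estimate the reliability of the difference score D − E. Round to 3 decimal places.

0.853

Var(D−E) = 1 + 1 − 2·0.08 = 2 − 0.16 = 1.84.
Under uncorrelated errors the observed covariances equal the true-score covariances, so only the own-variance terms attenuate.
True-score variance = [0.89 + 0.84] − 0.16 = 1.73 − 0.16 = 1.57.
Reliability = 1.57 / 1.84 = 0.853.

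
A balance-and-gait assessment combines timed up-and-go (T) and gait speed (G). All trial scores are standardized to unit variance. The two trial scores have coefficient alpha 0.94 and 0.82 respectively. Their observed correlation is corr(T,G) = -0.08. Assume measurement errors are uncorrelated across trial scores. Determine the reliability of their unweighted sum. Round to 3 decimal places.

0.870

Var(T+G) = 2 + 2·[(-0.08)] = 2 − 0.16 = 1.84.
Because errors are independent across components, Cov(Tᵢ,Tⱼ) = Cov(Xᵢ,Xⱼ); the off-diagonal part of the true-score variance is the same as above.
True-score variance = [0.94 + 0.82] − 0.16 = 1.76 − 0.16 = 1.6.
Reliability = 1.6 / 1.84 = 0.870.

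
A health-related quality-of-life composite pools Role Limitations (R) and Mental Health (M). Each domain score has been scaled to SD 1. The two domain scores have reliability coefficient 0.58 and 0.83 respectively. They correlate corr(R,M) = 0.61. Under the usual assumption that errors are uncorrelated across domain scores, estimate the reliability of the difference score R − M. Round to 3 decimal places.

0.244

Var(R−M) = 1 + 1 − 2·0.61 = 2 − 1.22 = 0.78.
Because errors are independent across components, Cov(Tᵢ,Tⱼ) = Cov(Xᵢ,Xⱼ); the off-diagonal part of the true-score variance is the same as above.
True-score variance = [0.58 + 0.83] − 1.22 = 1.41 − 1.22 = 0.19.
Reliability = 0.19 / 0.78 = 0.244.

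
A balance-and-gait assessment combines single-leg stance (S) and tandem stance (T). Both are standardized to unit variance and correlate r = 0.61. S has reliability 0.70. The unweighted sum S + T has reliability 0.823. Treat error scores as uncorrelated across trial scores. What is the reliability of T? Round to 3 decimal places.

0.730

Var(S+T) = 2 + 2·0.61 = 3.220.
True-score variance = ρ_S + ρ_T + 2·0.61, so 0.823 = (0.70 + ρ_T + 1.22) / 3.220.
ρ_T = 0.823·3.220 − 0.70 − 1.22 = 0.730.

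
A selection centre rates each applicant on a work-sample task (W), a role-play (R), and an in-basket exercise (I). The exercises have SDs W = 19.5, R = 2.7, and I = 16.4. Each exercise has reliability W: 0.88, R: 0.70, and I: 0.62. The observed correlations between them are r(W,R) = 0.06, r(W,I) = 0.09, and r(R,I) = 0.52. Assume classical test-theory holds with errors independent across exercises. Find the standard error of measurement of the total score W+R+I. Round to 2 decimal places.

Var(total) = 656.5 + 109.933 = 766.433.
True-score variance = 506.478 + 109.933 = 616.411, so reliability = 0.8043.
Error variance = 766.433 − 616.411 = 150.022; SEM = √150.022 = 12.25.

12.25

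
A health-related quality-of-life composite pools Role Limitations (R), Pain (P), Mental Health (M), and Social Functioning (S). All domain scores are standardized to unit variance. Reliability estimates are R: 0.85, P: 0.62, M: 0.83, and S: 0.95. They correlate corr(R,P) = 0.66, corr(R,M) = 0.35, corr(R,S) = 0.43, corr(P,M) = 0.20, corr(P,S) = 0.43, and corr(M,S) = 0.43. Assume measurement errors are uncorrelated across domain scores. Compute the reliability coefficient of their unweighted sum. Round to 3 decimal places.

0.917

Var(R+P+M+S) = 4 + 2·[0.66 + 0.35 + 0.43 + 0.20 + 0.43 + 0.43] = 4 + 5 = 9.
Under uncorrelated errors the observed covariances equal the true-score covariances, so only the own-variance terms attenuate.
True-score variance = [0.85 + 0.62 + 0.83 + 0.95] + 5 = 3.25 + 5 = 8.25.
Reliability = 8.25 / 9 = 0.917.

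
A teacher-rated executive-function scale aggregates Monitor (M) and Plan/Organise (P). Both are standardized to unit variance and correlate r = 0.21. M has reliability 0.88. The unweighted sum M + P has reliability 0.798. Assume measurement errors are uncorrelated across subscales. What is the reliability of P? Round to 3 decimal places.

0.631

Var(M+P) = 2 + 2·0.21 = 2.420.
True-score variance = ρ_M + ρ_P + 2·0.21, so 0.798 = (0.88 + ρ_P + 0.42) / 2.420.
ρ_P = 0.798·2.420 − 0.88 − 0.42 = 0.631.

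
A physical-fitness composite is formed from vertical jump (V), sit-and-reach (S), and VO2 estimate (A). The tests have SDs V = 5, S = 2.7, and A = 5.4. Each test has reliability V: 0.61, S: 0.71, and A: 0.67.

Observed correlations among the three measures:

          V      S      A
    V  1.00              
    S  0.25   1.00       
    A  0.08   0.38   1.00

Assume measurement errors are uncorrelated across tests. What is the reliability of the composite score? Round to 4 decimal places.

Var(V+S+A) = 5² + 2.7² + 5.4² + 2·[5·2.7·0.25 + 5·5.4·0.08 + 2.7·5.4·0.38] = 61.45 + 22.1508 = 83.6008.
With uncorrelated errors the cross-covariances are all true-score covariance, so they carry over unchanged; only the diagonal terms shrink to ρᵢσᵢ².
True-score variance = [5²·0.61 + 2.7²·0.71 + 5.4²·0.67] + 22.1508 = 39.9631 + 22.1508 = 62.1139.
Reliability = 62.1139 / 83.6008 = 0.7430.

0.7430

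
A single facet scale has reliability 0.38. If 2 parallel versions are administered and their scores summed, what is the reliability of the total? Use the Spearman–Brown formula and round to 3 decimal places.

ρ_k = kρ / (1 + (k−1)ρ) = 2·0.38 / (1 + 1·0.38) = 0.760 / 1.380 = 0.551.

0.551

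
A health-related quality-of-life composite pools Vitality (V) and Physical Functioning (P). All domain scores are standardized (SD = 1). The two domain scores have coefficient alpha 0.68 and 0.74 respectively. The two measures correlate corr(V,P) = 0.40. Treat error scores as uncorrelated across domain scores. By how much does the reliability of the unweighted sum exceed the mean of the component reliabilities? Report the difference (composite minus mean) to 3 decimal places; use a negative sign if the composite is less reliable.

Var(sum) = 2 + 0.8 = 2.8; true-score variance = 1.42 + 0.8 = 2.22; composite reliability = 0.7929.
Mean component reliability = 0.7100.
Difference = 0.7929 − 0.7100 = 0.083.

0.083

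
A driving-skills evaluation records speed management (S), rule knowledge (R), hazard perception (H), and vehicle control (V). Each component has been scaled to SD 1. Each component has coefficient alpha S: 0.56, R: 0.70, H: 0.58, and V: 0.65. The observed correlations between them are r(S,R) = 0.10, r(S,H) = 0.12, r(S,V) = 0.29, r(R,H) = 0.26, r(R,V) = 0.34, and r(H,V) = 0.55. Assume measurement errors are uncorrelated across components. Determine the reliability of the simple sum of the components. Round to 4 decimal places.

Var(S+R+H+V) = 4 + 2·[0.10 + 0.12 + 0.29 + 0.26 + 0.34 + 0.55] = 4 + 3.32 = 7.32.
Because errors are independent across components, Cov(Tᵢ,Tⱼ) = Cov(Xᵢ,Xⱼ); the off-diagonal part of the true-score variance is the same as above.
True-score variance = [0.56 + 0.70 + 0.58 + 0.65] + 3.32 = 2.49 + 3.32 = 5.81.
Reliability = 5.81 / 7.32 = 0.7937.

0.7937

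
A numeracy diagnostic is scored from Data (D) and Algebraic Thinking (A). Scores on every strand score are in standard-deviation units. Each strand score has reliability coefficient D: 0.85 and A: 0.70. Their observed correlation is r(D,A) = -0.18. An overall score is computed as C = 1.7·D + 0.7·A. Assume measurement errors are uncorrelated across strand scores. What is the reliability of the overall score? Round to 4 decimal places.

Var(C) = 1.7² + 0.7² + 2·[1.19·(-0.18)] = 3.38 − 0.4284 = 2.9516.
Under uncorrelated errors the observed covariances equal the true-score covariances, so only the own-variance terms attenuate.
True-score variance = [1.7²·0.85 + 0.7²·0.70] − 0.4284 = 2.7995 − 0.4284 = 2.3711.
Reliability = 2.3711 / 2.9516 = 0.8033.

0.8033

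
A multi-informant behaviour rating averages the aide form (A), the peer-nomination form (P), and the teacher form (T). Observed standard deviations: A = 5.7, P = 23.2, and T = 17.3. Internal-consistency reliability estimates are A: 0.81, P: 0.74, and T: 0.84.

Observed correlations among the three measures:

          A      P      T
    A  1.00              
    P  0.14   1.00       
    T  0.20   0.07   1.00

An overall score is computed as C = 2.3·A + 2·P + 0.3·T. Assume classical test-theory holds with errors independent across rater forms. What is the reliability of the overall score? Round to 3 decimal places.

Var(C) = 2.3²·5.7² + 2²·23.2² + 0.3²·17.3² + 2·[4.6·5.7·23.2·0.14 + 0.69·5.7·17.3·0.20 + 0.6·23.2·17.3·0.07] = 2351.77 + 231.256 = 2583.02.
Under uncorrelated errors the observed covariances equal the true-score covariances, so only the own-variance terms attenuate.
True-score variance = [2.3²·5.7²·0.81 + 2²·23.2²·0.74 + 0.3²·17.3²·0.84] + 231.256 = 1755.03 + 231.256 = 1986.29.
Reliability = 1986.29 / 2583.02 = 0.769.

0.769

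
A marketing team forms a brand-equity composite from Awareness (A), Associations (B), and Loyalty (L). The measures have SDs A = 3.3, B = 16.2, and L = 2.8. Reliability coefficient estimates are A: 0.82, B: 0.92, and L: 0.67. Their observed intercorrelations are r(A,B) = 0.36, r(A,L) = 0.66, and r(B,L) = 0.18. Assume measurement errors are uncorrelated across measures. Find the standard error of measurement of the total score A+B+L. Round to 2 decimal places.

5.05

Var(total) = 281.17 + 67.0176 = 348.188.
True-score variance = 255.627 + 67.0176 = 322.645, so reliability = 0.9266.
Error variance = 348.188 − 322.645 = 25.5426; SEM = √25.5426 = 5.05.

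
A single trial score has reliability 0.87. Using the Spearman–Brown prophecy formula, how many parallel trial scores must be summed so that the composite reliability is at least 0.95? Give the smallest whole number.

k ≥ ρ*(1−ρ₁)/(ρ₁(1−ρ*)) = 0.95·0.13 / (0.87·0.05) = 2.839.
Smallest integer k = 3.

3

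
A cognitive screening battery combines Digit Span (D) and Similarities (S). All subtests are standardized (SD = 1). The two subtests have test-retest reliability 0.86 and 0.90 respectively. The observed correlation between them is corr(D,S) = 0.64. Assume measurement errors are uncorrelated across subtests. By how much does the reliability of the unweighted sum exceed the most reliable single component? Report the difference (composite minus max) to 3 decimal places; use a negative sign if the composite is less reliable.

Var(sum) = 2 + 1.28 = 3.28; true-score variance = 1.76 + 1.28 = 3.04; composite reliability = 0.9268.
Max component reliability = 0.9000.
Difference = 0.9268 − 0.9000 = 0.027.

0.027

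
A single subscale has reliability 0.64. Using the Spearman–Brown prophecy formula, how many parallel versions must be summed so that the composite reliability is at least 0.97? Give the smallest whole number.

k ≥ ρ*(1−ρ₁)/(ρ₁(1−ρ*)) = 0.97·0.36 / (0.64·0.03) = 18.187.
Smallest integer k = 19.

19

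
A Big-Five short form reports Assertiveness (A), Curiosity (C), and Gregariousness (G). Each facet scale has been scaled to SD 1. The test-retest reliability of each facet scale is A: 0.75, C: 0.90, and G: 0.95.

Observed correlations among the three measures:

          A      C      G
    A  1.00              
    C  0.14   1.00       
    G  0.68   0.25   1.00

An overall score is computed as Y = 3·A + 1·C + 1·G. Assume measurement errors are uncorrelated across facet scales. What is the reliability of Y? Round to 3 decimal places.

Var(Y) = 3² + 1 + 1 + 2·[3·0.14 + 3·0.68 + 0.25] = 11 + 5.42 = 16.42.
Under uncorrelated errors the observed covariances equal the true-score covariances, so only the own-variance terms attenuate.
True-score variance = [3²·0.75 + 0.90 + 0.95] + 5.42 = 8.6 + 5.42 = 14.02.
Reliability = 14.02 / 16.42 = 0.854.

0.854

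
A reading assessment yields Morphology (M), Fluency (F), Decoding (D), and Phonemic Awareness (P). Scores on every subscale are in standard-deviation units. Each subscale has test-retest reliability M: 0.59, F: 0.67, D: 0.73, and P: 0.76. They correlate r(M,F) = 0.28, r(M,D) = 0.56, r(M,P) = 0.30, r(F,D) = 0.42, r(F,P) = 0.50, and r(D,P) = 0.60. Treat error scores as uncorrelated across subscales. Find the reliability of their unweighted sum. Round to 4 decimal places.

Var(M+F+D+P) = 4 + 2·[0.28 + 0.56 + 0.30 + 0.42 + 0.50 + 0.60] = 4 + 5.32 = 9.32.
Because errors are independent across components, Cov(Tᵢ,Tⱼ) = Cov(Xᵢ,Xⱼ); the off-diagonal part of the true-score variance is the same as above.
True-score variance = [0.59 + 0.67 + 0.73 + 0.76] + 5.32 = 2.75 + 5.32 = 8.07.
Reliability = 8.07 / 9.32 = 0.8659.

0.8659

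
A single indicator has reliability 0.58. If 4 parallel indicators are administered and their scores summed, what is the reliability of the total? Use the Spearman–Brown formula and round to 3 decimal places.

0.847

ρ_k = kρ / (1 + (k−1)ρ) = 4·0.58 / (1 + 3·0.58) = 2.320 / 2.740 = 0.847.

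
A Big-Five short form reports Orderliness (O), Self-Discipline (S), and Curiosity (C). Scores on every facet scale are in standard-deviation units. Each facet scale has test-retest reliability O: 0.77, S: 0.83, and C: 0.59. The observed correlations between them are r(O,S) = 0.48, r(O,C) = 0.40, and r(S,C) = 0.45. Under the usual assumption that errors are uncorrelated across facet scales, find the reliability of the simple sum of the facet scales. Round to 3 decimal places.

0.857

Var(O+S+C) = 3 + 2·[0.48 + 0.40 + 0.45] = 3 + 2.66 = 5.66.
With uncorrelated errors the cross-covariances are all true-score covariance, so they carry over unchanged; only the diagonal terms shrink to ρᵢσᵢ².
True-score variance = [0.77 + 0.83 + 0.59] + 2.66 = 2.19 + 2.66 = 4.85.
Reliability = 4.85 / 5.66 = 0.857.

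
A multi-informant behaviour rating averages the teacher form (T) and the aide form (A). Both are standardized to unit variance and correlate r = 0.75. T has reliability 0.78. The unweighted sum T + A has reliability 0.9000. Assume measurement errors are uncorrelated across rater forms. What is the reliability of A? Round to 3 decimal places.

Var(T+A) = 2 + 2·0.75 = 3.500.
True-score variance = ρ_T + ρ_A + 2·0.75, so 0.9000 = (0.78 + ρ_A + 1.50) / 3.500.
ρ_A = 0.9000·3.500 − 0.78 − 1.50 = 0.870.

0.870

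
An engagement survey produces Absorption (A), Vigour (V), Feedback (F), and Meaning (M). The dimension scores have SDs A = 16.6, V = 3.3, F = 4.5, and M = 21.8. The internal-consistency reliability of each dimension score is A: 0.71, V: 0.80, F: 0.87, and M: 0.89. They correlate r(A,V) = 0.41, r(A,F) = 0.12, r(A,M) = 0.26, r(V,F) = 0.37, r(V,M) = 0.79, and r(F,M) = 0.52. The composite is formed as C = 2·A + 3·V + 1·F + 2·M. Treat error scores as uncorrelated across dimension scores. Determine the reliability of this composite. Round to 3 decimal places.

Var(C) = 2²·16.6² + 3²·3.3² + 4.5² + 2²·21.8² + 2·[6·16.6·3.3·0.41 + 2·16.6·4.5·0.12 + 4·16.6·21.8·0.26 + 3·3.3·4.5·0.37 + 6·3.3·21.8·0.79 + 2·4.5·21.8·0.52] = 3121.46 + 1977.09 = 5098.55.
Because errors are independent across components, Cov(Tᵢ,Tⱼ) = Cov(Xᵢ,Xⱼ); the off-diagonal part of the true-score variance is the same as above.
True-score variance = [2²·16.6²·0.71 + 3²·3.3²·0.80 + 4.5²·0.87 + 2²·21.8²·0.89] + 1977.09 = 2570.47 + 1977.09 = 4547.56.
Reliability = 4547.56 / 5098.55 = 0.892.

0.892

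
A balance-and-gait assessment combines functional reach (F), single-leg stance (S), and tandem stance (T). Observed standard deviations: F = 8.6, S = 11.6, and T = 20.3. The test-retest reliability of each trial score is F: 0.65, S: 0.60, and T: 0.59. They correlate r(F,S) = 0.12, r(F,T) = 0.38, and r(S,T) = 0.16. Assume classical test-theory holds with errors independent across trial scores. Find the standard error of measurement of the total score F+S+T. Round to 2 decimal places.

Var(total) = 620.61 + 231.977 = 852.587.
True-score variance = 371.943 + 231.977 = 603.92, so reliability = 0.7083.
Error variance = 852.587 − 603.92 = 248.667; SEM = √248.667 = 15.77.

15.77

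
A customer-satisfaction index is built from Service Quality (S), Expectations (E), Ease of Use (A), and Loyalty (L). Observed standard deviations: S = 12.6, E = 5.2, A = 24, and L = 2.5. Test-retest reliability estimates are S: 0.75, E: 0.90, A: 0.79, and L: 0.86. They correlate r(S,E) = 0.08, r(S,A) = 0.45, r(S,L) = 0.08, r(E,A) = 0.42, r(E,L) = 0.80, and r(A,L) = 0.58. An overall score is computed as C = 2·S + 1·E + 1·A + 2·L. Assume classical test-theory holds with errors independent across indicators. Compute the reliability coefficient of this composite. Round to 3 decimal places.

Var(C) = 2²·12.6² + 5.2² + 24² + 2²·2.5² + 2·[2·12.6·5.2·0.08 + 2·12.6·24·0.45 + 4·12.6·2.5·0.08 + 5.2·24·0.42 + 2·5.2·2.5·0.80 + 2·24·2.5·0.58] = 1263.08 + 871.078 = 2134.16.
Because errors are independent across components, Cov(Tᵢ,Tⱼ) = Cov(Xᵢ,Xⱼ); the off-diagonal part of the true-score variance is the same as above.
True-score variance = [2²·12.6²·0.75 + 5.2²·0.90 + 24²·0.79 + 2²·2.5²·0.86] + 871.078 = 977.156 + 871.078 = 1848.23.
Reliability = 1848.23 / 2134.16 = 0.866.

0.866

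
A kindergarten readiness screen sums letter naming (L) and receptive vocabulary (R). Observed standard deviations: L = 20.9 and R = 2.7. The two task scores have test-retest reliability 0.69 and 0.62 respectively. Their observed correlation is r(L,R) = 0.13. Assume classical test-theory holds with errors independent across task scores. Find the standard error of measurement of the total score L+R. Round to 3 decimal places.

11.755

Var(total) = 444.1 + 14.6718 = 458.772.
True-score variance = 305.919 + 14.6718 = 320.59, so reliability = 0.6988.
Error variance = 458.772 − 320.59 = 138.181; SEM = √138.181 = 11.755.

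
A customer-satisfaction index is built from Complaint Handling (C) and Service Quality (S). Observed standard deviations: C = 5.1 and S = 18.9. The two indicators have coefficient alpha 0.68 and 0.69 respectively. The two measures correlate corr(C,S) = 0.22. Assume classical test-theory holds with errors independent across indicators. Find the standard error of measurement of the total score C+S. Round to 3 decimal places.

Var(total) = 383.22 + 42.4116 = 425.632.
True-score variance = 264.162 + 42.4116 = 306.573, so reliability = 0.7203.
Error variance = 425.632 − 306.573 = 119.058; SEM = √119.058 = 10.911.

10.911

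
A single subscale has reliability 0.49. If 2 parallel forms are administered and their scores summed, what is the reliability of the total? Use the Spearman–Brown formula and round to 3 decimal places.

0.658

ρ_k = kρ / (1 + (k−1)ρ) = 2·0.49 / (1 + 1·0.49) = 0.980 / 1.490 = 0.658.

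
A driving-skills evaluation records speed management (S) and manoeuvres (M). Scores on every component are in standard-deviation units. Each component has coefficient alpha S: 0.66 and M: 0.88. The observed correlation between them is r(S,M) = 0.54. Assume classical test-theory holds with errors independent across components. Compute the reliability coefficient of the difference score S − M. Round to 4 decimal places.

0.5000

Var(S−M) = 1 + 1 − 2·0.54 = 2 − 1.08 = 0.92.
With uncorrelated errors the cross-covariances are all true-score covariance, so they carry over unchanged; only the diagonal terms shrink to ρᵢσᵢ².
True-score variance = [0.66 + 0.88] − 1.08 = 1.54 − 1.08 = 0.46.
Reliability = 0.46 / 0.92 = 0.5000.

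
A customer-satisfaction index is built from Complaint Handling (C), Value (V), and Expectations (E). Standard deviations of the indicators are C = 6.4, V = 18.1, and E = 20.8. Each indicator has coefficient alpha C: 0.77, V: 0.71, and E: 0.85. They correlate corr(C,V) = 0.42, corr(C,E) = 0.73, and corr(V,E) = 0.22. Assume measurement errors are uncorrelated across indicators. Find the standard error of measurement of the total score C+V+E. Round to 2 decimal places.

13.01

Var(total) = 801.21 + 457.312 = 1258.52.
True-score variance = 631.886 + 457.312 = 1089.2, so reliability = 0.8655.
Error variance = 1258.52 − 1089.2 = 169.324; SEM = √169.324 = 13.01.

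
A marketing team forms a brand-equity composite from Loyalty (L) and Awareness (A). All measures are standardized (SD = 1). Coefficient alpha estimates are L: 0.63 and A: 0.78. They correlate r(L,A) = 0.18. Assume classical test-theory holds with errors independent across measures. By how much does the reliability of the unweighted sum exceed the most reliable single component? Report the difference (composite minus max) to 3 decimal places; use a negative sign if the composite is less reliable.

Var(sum) = 2 + 0.36 = 2.36; true-score variance = 1.41 + 0.36 = 1.77; composite reliability = 0.7500.
Max component reliability = 0.7800.
Difference = 0.7500 − 0.7800 = -0.030.

-0.030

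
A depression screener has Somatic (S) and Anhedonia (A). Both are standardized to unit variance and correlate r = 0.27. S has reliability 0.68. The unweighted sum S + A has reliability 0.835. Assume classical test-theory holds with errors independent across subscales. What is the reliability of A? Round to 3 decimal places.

0.901

Var(S+A) = 2 + 2·0.27 = 2.540.
True-score variance = ρ_S + ρ_A + 2·0.27, so 0.835 = (0.68 + ρ_A + 0.54) / 2.540.
ρ_A = 0.835·2.540 − 0.68 − 0.54 = 0.901.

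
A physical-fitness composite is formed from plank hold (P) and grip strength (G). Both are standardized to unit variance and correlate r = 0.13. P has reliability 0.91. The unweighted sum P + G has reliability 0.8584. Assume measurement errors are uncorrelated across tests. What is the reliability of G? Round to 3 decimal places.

Var(P+G) = 2 + 2·0.13 = 2.260.
True-score variance = ρ_P + ρ_G + 2·0.13, so 0.8584 = (0.91 + ρ_G + 0.26) / 2.260.
ρ_G = 0.8584·2.260 − 0.91 − 0.26 = 0.770.

0.770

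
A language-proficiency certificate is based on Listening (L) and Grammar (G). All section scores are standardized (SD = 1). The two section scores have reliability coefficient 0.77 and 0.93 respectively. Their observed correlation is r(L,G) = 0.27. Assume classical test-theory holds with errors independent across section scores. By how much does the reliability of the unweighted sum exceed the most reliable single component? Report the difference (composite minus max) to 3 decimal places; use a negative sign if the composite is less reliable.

Var(sum) = 2 + 0.54 = 2.54; true-score variance = 1.7 + 0.54 = 2.24; composite reliability = 0.8819.
Max component reliability = 0.9300.
Difference = 0.8819 − 0.9300 = -0.048.

-0.048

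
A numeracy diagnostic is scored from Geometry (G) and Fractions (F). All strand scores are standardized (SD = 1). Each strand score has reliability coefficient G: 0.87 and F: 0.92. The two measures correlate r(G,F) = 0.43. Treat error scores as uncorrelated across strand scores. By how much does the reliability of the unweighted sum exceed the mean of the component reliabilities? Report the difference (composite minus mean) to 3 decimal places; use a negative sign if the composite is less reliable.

0.032

Var(sum) = 2 + 0.86 = 2.86; true-score variance = 1.79 + 0.86 = 2.65; composite reliability = 0.9266.
Mean component reliability = 0.8950.
Difference = 0.9266 − 0.8950 = 0.032.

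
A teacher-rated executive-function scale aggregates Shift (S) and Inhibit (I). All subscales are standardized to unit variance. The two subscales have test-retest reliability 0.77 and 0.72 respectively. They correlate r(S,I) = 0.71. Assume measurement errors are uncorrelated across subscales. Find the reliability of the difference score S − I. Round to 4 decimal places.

0.1207

Var(S−I) = 1 + 1 − 2·0.71 = 2 − 1.42 = 0.58.
Under uncorrelated errors the observed covariances equal the true-score covariances, so only the own-variance terms attenuate.
True-score variance = [0.77 + 0.72] − 1.42 = 1.49 − 1.42 = 0.07.
Reliability = 0.07 / 0.58 = 0.1207.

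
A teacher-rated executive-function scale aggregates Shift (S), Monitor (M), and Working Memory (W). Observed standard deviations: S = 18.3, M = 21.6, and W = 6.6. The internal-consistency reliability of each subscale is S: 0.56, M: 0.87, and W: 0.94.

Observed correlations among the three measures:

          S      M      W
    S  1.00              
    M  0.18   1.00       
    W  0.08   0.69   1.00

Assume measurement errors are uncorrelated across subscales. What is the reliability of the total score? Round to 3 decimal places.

0.825

Var(S+M+W) = 18.3² + 21.6² + 6.6² + 2·[18.3·21.6·0.18 + 18.3·6.6·0.08 + 21.6·6.6·0.69] = 845.01 + 358.358 = 1203.37.
Because errors are independent across components, Cov(Tᵢ,Tⱼ) = Cov(Xᵢ,Xⱼ); the off-diagonal part of the true-score variance is the same as above.
True-score variance = [18.3²·0.56 + 21.6²·0.87 + 6.6²·0.94] + 358.358 = 634.392 + 358.358 = 992.75.
Reliability = 992.75 / 1203.37 = 0.825.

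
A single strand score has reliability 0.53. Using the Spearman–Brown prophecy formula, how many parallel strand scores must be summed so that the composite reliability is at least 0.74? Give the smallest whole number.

3

k ≥ ρ*(1−ρ₁)/(ρ₁(1−ρ*)) = 0.74·0.47 / (0.53·0.26) = 2.524.
Smallest integer k = 3.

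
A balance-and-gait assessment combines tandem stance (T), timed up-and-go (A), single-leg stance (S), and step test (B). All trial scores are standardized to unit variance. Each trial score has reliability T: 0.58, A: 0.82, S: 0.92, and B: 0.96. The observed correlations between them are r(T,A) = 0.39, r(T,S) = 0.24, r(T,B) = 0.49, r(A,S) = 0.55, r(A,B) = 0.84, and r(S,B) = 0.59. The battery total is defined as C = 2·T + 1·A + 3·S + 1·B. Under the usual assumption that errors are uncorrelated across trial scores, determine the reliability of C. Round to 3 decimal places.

0.912

Var(C) = 2² + 1 + 3² + 1 + 2·[2·0.39 + 6·0.24 + 2·0.49 + 3·0.55 + 0.84 + 3·0.59] = 15 + 14.92 = 29.92.
With uncorrelated errors the cross-covariances are all true-score covariance, so they carry over unchanged; only the diagonal terms shrink to ρᵢσᵢ².
True-score variance = [2²·0.58 + 0.82 + 3²·0.92 + 0.96] + 14.92 = 12.38 + 14.92 = 27.3.
Reliability = 27.3 / 29.92 = 0.912.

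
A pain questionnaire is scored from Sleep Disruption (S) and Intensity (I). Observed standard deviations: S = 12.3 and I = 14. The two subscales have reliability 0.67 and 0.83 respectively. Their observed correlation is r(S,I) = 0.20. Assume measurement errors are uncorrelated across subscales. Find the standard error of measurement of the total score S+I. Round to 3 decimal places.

Var(total) = 347.29 + 68.88 = 416.17.
True-score variance = 264.044 + 68.88 = 332.924, so reliability = 0.8000.
Error variance = 416.17 − 332.924 = 83.2457; SEM = √83.2457 = 9.124.

9.124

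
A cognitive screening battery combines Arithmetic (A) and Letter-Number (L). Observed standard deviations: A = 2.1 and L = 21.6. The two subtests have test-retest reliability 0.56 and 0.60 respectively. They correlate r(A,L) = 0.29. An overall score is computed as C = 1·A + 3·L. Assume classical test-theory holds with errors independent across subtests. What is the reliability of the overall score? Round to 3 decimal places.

0.607

Var(C) = 2.1² + 3²·21.6² + 2·[3·2.1·21.6·0.29] = 4203.45 + 78.9264 = 4282.38.
With uncorrelated errors the cross-covariances are all true-score covariance, so they carry over unchanged; only the diagonal terms shrink to ρᵢσᵢ².
True-score variance = [2.1²·0.56 + 3²·21.6²·0.60] + 78.9264 = 2521.89 + 78.9264 = 2600.82.
Reliability = 2600.82 / 4282.38 = 0.607.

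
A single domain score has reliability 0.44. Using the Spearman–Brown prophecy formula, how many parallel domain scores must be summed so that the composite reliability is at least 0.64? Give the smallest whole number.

3

k ≥ ρ*(1−ρ₁)/(ρ₁(1−ρ*)) = 0.64·0.56 / (0.44·0.36) = 2.263.
Smallest integer k = 3.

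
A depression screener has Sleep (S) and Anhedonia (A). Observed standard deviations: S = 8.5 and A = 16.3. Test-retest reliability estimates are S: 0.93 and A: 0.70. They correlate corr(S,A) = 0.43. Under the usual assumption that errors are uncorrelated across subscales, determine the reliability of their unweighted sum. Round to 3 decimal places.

Var(S+A) = 8.5² + 16.3² + 2·[8.5·16.3·0.43] = 337.94 + 119.153 = 457.093.
With uncorrelated errors the cross-covariances are all true-score covariance, so they carry over unchanged; only the diagonal terms shrink to ρᵢσᵢ².
True-score variance = [8.5²·0.93 + 16.3²·0.70] + 119.153 = 253.175 + 119.153 = 372.329.
Reliability = 372.329 / 457.093 = 0.815.

0.815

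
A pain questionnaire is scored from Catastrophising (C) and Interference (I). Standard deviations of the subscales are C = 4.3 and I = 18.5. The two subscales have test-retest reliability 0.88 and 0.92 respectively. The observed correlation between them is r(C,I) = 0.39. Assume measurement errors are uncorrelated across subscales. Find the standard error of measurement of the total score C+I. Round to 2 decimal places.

5.44

Var(total) = 360.74 + 62.049 = 422.789.
True-score variance = 331.141 + 62.049 = 393.19, so reliability = 0.9300.
Error variance = 422.789 − 393.19 = 29.5988; SEM = √29.5988 = 5.44.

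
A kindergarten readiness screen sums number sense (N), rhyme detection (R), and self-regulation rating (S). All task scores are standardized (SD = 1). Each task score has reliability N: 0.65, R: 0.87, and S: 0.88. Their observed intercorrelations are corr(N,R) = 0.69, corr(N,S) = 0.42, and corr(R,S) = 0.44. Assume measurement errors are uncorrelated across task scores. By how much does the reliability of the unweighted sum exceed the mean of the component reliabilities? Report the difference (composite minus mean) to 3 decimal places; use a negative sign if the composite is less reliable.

Var(sum) = 3 + 3.1 = 6.1; true-score variance = 2.4 + 3.1 = 5.5; composite reliability = 0.9016.
Mean component reliability = 0.8000.
Difference = 0.9016 − 0.8000 = 0.102.

0.102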